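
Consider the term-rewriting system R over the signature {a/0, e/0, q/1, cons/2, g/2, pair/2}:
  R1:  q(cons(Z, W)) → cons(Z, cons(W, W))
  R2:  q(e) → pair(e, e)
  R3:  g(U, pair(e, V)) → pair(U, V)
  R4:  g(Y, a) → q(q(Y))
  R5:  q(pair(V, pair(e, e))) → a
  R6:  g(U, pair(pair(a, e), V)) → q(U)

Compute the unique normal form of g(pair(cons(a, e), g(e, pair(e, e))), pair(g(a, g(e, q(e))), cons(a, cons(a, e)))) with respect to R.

a

1. g(pair(cons(a, e), g(e, pair(e, e))), pair(g(a, g(e, q(e))), cons(a, cons(a, e))))  →  g(pair(cons(a, e), pair(e, e)), pair(g(a, g(e, q(e))), cons(a, cons(a, e))))   [R3 at 1.2]
2. g(pair(cons(a, e), pair(e, e)), pair(g(a, g(e, q(e))), cons(a, cons(a, e))))  →  g(pair(cons(a, e), pair(e, e)), pair(g(a, g(e, pair(e, e))), cons(a, cons(a, e))))   [R2 at 2.1.2.2]
3. g(pair(cons(a, e), pair(e, e)), pair(g(a, g(e, pair(e, e))), cons(a, cons(a, e))))  →  g(pair(cons(a, e), pair(e, e)), pair(g(a, pair(e, e)), cons(a, cons(a, e))))   [R3 at 2.1.2]
4. g(pair(cons(a, e), pair(e, e)), pair(g(a, pair(e, e)), cons(a, cons(a, e))))  →  g(pair(cons(a, e), pair(e, e)), pair(pair(a, e), cons(a, cons(a, e))))   [R3 at 2.1]
5. g(pair(cons(a, e), pair(e, e)), pair(pair(a, e), cons(a, cons(a, e))))  →  q(pair(cons(a, e), pair(e, e)))   [R6 at ε]
6. q(pair(cons(a, e), pair(e, e)))  →  a   [R5 at ε]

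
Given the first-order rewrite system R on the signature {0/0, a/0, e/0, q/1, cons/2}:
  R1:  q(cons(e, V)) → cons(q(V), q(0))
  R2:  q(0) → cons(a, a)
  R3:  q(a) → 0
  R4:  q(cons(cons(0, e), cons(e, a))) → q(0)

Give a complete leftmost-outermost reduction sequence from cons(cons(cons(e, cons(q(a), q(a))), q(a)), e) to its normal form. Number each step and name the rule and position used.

cons(cons(cons(e, cons(0, 0)), 0), e)

1. cons(cons(cons(e, cons(q(a), q(a))), q(a)), e)  →  cons(cons(cons(e, cons(0, q(a))), q(a)), e)   [R3 at 1.1.2.1]
2. cons(cons(cons(e, cons(0, q(a))), q(a)), e)  →  cons(cons(cons(e, cons(0, 0)), q(a)), e)   [R3 at 1.1.2.2]
3. cons(cons(cons(e, cons(0, 0)), q(a)), e)  →  cons(cons(cons(e, cons(0, 0)), 0), e)   [R3 at 1.2]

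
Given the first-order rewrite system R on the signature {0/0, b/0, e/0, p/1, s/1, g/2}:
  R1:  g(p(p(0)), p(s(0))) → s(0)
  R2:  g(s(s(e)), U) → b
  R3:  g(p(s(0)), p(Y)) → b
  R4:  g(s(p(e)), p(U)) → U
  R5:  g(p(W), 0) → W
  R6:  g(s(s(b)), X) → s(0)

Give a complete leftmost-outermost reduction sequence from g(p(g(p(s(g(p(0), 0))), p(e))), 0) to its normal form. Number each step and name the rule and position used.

b

1. g(p(g(p(s(g(p(0), 0))), p(e))), 0)  →  g(p(s(g(p(0), 0))), p(e))   [R5 at ε]
2. g(p(s(g(p(0), 0))), p(e))  →  g(p(s(0)), p(e))   [R5 at 1.1.1]
3. g(p(s(0)), p(e))  →  b   [R3 at ε]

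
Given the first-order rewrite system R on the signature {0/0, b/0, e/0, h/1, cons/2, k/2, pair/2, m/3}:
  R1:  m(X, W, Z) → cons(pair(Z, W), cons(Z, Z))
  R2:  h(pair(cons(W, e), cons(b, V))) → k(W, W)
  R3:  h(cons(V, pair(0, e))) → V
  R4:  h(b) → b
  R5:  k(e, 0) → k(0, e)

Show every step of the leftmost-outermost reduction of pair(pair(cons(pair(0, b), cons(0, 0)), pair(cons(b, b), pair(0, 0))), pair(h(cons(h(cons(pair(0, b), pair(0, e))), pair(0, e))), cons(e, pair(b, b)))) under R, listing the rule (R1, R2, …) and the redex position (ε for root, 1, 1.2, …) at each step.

pair(pair(cons(pair(0, b), cons(0, 0)), pair(cons(b, b), pair(0, 0))), pair(pair(0, b), cons(e, pair(b, b))))

1. pair(pair(cons(pair(0, b), cons(0, 0)), pair(cons(b, b), pair(0, 0))), pair(h(cons(h(cons(pair(0, b), pair(0, e))), pair(0, e))), cons(e, pair(b, b))))  →  pair(pair(cons(pair(0, b), cons(0, 0)), pair(cons(b, b), pair(0, 0))), pair(h(cons(pair(0, b), pair(0, e))), cons(e, pair(b, b))))   [R3 at 2.1]
2. pair(pair(cons(pair(0, b), cons(0, 0)), pair(cons(b, b), pair(0, 0))), pair(h(cons(pair(0, b), pair(0, e))), cons(e, pair(b, b))))  →  pair(pair(cons(pair(0, b), cons(0, 0)), pair(cons(b, b), pair(0, 0))), pair(pair(0, b), cons(e, pair(b, b))))   [R3 at 2.1]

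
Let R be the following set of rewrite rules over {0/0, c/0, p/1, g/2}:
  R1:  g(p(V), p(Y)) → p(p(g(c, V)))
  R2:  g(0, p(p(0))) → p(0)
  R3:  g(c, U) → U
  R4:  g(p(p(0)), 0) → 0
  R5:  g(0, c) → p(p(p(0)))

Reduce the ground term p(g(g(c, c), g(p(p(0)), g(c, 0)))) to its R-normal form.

p(0)

1. p(g(g(c, c), g(p(p(0)), g(c, 0))))  →  p(g(c, g(p(p(0)), g(c, 0))))   [R3 at 1.1]
2. p(g(c, g(p(p(0)), g(c, 0))))  →  p(g(p(p(0)), g(c, 0)))   [R3 at 1]
3. p(g(p(p(0)), g(c, 0)))  →  p(g(p(p(0)), 0))   [R3 at 1.2]
4. p(g(p(p(0)), 0))  →  p(0)   [R4 at 1]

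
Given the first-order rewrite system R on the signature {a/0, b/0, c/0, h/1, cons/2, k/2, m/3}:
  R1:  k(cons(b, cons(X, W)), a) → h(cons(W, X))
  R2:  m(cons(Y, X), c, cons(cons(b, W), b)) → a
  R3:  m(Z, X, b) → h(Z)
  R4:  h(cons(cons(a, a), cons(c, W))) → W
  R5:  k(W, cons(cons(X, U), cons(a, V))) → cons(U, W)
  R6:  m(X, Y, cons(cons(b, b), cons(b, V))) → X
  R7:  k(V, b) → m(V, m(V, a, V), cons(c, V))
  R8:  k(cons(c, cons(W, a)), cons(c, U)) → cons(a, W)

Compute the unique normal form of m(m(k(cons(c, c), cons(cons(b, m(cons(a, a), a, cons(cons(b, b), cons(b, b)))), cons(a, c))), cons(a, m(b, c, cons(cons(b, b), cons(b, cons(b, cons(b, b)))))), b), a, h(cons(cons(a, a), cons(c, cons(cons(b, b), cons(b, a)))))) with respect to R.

1. m(m(k(cons(c, c), cons(cons(b, m(cons(a, a), a, cons(cons(b, b), cons(b, b)))), cons(a, c))), cons(a, m(b, c, cons(cons(b, b), cons(b, cons(b, cons(b, b)))))), b), a, h(cons(cons(a, a), cons(c, cons(cons(b, b), cons(b, a))))))  →  m(h(k(cons(c, c), cons(cons(b, m(cons(a, a), a, cons(cons(b, b), cons(b, b)))), cons(a, c)))), a, h(cons(cons(a, a), cons(c, cons(cons(b, b), cons(b, a))))))   [R3 at 1]
2. m(h(k(cons(c, c), cons(cons(b, m(cons(a, a), a, cons(cons(b, b), cons(b, b)))), cons(a, c)))), a, h(cons(cons(a, a), cons(c, cons(cons(b, b), cons(b, a))))))  →  m(h(cons(m(cons(a, a), a, cons(cons(b, b), cons(b, b))), cons(c, c))), a, h(cons(cons(a, a), cons(c, cons(cons(b, b), cons(b, a))))))   [R5 at 1.1]
3. m(h(cons(m(cons(a, a), a, cons(cons(b, b), cons(b, b))), cons(c, c))), a, h(cons(cons(a, a), cons(c, cons(cons(b, b), cons(b, a))))))  →  m(h(cons(cons(a, a), cons(c, c))), a, h(cons(cons(a, a), cons(c, cons(cons(b, b), cons(b, a))))))   [R6 at 1.1.1]
4. m(h(cons(cons(a, a), cons(c, c))), a, h(cons(cons(a, a), cons(c, cons(cons(b, b), cons(b, a))))))  →  m(c, a, h(cons(cons(a, a), cons(c, cons(cons(b, b), cons(b, a))))))   [R4 at 1]
5. m(c, a, h(cons(cons(a, a), cons(c, cons(cons(b, b), cons(b, a))))))  →  m(c, a, cons(cons(b, b), cons(b, a)))   [R4 at 3]
6. m(c, a, cons(cons(b, b), cons(b, a)))  →  c   [R6 at ε]

c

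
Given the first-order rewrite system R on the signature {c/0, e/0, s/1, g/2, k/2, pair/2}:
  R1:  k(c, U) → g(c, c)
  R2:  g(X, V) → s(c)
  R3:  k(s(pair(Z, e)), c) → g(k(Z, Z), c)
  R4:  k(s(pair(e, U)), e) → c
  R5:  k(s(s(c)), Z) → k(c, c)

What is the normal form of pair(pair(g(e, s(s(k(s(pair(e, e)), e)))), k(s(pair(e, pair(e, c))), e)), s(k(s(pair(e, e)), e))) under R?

pair(pair(s(c), c), s(c))

1. pair(pair(g(e, s(s(k(s(pair(e, e)), e)))), k(s(pair(e, pair(e, c))), e)), s(k(s(pair(e, e)), e)))  →  pair(pair(s(c), k(s(pair(e, pair(e, c))), e)), s(k(s(pair(e, e)), e)))   [R2 at 1.1]
2. pair(pair(s(c), k(s(pair(e, pair(e, c))), e)), s(k(s(pair(e, e)), e)))  →  pair(pair(s(c), c), s(k(s(pair(e, e)), e)))   [R4 at 1.2]
3. pair(pair(s(c), c), s(k(s(pair(e, e)), e)))  →  pair(pair(s(c), c), s(c))   [R4 at 2.1]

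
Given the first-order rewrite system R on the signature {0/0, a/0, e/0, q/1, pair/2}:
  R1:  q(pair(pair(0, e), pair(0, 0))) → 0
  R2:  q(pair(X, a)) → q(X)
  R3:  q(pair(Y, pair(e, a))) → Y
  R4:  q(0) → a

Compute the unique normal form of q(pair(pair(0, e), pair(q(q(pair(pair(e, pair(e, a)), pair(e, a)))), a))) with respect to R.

1. q(pair(pair(0, e), pair(q(q(pair(pair(e, pair(e, a)), pair(e, a)))), a)))  →  q(pair(pair(0, e), pair(q(pair(e, pair(e, a))), a)))   [R3 at 1.2.1.1]
2. q(pair(pair(0, e), pair(q(pair(e, pair(e, a))), a)))  →  q(pair(pair(0, e), pair(e, a)))   [R3 at 1.2.1]
3. q(pair(pair(0, e), pair(e, a)))  →  pair(0, e)   [R3 at ε]

pair(0, e)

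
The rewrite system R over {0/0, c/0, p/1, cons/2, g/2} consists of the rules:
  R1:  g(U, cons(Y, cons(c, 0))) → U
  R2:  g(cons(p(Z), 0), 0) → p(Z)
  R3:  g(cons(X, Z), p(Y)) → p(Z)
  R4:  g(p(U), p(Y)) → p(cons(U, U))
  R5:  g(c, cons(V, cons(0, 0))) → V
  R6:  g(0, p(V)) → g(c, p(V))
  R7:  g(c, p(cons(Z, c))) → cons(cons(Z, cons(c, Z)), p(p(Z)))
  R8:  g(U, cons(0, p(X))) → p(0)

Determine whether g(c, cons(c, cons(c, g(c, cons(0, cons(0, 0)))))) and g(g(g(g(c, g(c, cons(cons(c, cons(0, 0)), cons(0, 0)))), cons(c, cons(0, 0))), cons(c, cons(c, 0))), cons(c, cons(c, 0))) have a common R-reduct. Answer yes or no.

yes — NF(t₁) = c, NF(t₂) = c

Reduce t₁ = g(c, cons(c, cons(c, g(c, cons(0, cons(0, 0)))))):
1. g(c, cons(c, cons(c, g(c, cons(0, cons(0, 0))))))  →  g(c, cons(c, cons(c, 0)))   [R5 at 2.2.2]
2. g(c, cons(c, cons(c, 0)))  →  c   [R1 at ε]

Reduce t₂ = g(g(g(g(c, g(c, cons(cons(c, cons(0, 0)), cons(0, 0)))), cons(c, cons(0, 0))), cons(c, cons(c, 0))), cons(c, cons(c, 0))):
1. g(g(g(g(c, g(c, cons(cons(c, cons(0, 0)), cons(0, 0)))), cons(c, cons(0, 0))), cons(c, cons(c, 0))), cons(c, cons(c, 0)))  →  g(g(g(c, g(c, cons(cons(c, cons(0, 0)), cons(0, 0)))), cons(c, cons(0, 0))), cons(c, cons(c, 0)))   [R1 at ε]
2. g(g(g(c, g(c, cons(cons(c, cons(0, 0)), cons(0, 0)))), cons(c, cons(0, 0))), cons(c, cons(c, 0)))  →  g(g(c, g(c, cons(cons(c, cons(0, 0)), cons(0, 0)))), cons(c, cons(0, 0)))   [R1 at ε]
3. g(g(c, g(c, cons(cons(c, cons(0, 0)), cons(0, 0)))), cons(c, cons(0, 0)))  →  g(g(c, cons(c, cons(0, 0))), cons(c, cons(0, 0)))   [R5 at 1.2]
4. g(g(c, cons(c, cons(0, 0))), cons(c, cons(0, 0)))  →  g(c, cons(c, cons(0, 0)))   [R5 at 1]
5. g(c, cons(c, cons(0, 0)))  →  c   [R5 at ε]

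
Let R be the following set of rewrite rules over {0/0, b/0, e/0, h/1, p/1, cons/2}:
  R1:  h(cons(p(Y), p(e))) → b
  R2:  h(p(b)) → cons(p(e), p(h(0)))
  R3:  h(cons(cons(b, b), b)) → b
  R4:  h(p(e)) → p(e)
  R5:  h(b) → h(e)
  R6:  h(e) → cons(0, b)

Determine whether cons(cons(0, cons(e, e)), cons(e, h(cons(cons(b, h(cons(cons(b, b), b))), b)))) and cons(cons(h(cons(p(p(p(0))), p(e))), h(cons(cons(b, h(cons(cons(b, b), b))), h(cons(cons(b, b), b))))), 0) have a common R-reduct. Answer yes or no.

no — NF(t₁) = cons(cons(0, cons(e, e)), cons(e, b)), NF(t₂) = cons(cons(b, b), 0)

Reduce t₁ = cons(cons(0, cons(e, e)), cons(e, h(cons(cons(b, h(cons(cons(b, b), b))), b)))):
1. cons(cons(0, cons(e, e)), cons(e, h(cons(cons(b, h(cons(cons(b, b), b))), b))))  →  cons(cons(0, cons(e, e)), cons(e, h(cons(cons(b, b), b))))   [R3 at 2.2.1.1.2]
2. cons(cons(0, cons(e, e)), cons(e, h(cons(cons(b, b), b))))  →  cons(cons(0, cons(e, e)), cons(e, b))   [R3 at 2.2]

Reduce t₂ = cons(cons(h(cons(p(p(p(0))), p(e))), h(cons(cons(b, h(cons(cons(b, b), b))), h(cons(cons(b, b), b))))), 0):
1. cons(cons(h(cons(p(p(p(0))), p(e))), h(cons(cons(b, h(cons(cons(b, b), b))), h(cons(cons(b, b), b))))), 0)  →  cons(cons(b, h(cons(cons(b, h(cons(cons(b, b), b))), h(cons(cons(b, b), b))))), 0)   [R1 at 1.1]
2. cons(cons(b, h(cons(cons(b, h(cons(cons(b, b), b))), h(cons(cons(b, b), b))))), 0)  →  cons(cons(b, h(cons(cons(b, b), h(cons(cons(b, b), b))))), 0)   [R3 at 1.2.1.1.2]
3. cons(cons(b, h(cons(cons(b, b), h(cons(cons(b, b), b))))), 0)  →  cons(cons(b, h(cons(cons(b, b), b))), 0)   [R3 at 1.2.1.2]
4. cons(cons(b, h(cons(cons(b, b), b))), 0)  →  cons(cons(b, b), 0)   [R3 at 1.2]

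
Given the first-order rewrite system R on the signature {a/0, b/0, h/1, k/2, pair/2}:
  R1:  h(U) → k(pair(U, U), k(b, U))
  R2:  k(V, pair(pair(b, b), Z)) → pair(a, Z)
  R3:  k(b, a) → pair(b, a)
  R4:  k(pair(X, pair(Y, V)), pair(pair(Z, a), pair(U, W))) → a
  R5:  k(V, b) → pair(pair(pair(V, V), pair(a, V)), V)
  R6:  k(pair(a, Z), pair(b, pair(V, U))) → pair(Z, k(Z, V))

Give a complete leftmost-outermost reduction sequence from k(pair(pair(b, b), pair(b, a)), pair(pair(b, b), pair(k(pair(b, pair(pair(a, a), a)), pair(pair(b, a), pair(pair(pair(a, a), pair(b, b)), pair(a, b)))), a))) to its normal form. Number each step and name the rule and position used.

pair(a, pair(a, a))

1. k(pair(pair(b, b), pair(b, a)), pair(pair(b, b), pair(k(pair(b, pair(pair(a, a), a)), pair(pair(b, a), pair(pair(pair(a, a), pair(b, b)), pair(a, b)))), a)))  →  pair(a, pair(k(pair(b, pair(pair(a, a), a)), pair(pair(b, a), pair(pair(pair(a, a), pair(b, b)), pair(a, b)))), a))   [R2 at ε]
2. pair(a, pair(k(pair(b, pair(pair(a, a), a)), pair(pair(b, a), pair(pair(pair(a, a), pair(b, b)), pair(a, b)))), a))  →  pair(a, pair(a, a))   [R4 at 2.1]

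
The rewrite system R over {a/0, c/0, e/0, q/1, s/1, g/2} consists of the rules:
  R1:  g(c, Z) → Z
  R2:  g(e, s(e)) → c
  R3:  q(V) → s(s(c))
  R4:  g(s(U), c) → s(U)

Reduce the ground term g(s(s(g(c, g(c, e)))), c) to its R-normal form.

s(s(e))

1. g(s(s(g(c, g(c, e)))), c)  →  s(s(g(c, g(c, e))))   [R4 at ε]
2. s(s(g(c, g(c, e))))  →  s(s(g(c, e)))   [R1 at 1.1]
3. s(s(g(c, e)))  →  s(s(e))   [R1 at 1.1]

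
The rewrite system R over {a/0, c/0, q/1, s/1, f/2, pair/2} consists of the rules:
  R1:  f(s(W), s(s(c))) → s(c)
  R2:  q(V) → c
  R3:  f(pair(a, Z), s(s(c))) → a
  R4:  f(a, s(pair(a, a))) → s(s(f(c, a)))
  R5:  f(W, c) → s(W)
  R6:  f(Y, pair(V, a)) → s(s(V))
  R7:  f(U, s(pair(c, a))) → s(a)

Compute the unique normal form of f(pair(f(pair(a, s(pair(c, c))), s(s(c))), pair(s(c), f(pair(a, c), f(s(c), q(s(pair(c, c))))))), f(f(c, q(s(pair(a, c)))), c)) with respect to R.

1. f(pair(f(pair(a, s(pair(c, c))), s(s(c))), pair(s(c), f(pair(a, c), f(s(c), q(s(pair(c, c))))))), f(f(c, q(s(pair(a, c)))), c))  →  f(pair(a, pair(s(c), f(pair(a, c), f(s(c), q(s(pair(c, c))))))), f(f(c, q(s(pair(a, c)))), c))   [R3 at 1.1]
2. f(pair(a, pair(s(c), f(pair(a, c), f(s(c), q(s(pair(c, c))))))), f(f(c, q(s(pair(a, c)))), c))  →  f(pair(a, pair(s(c), f(pair(a, c), f(s(c), c)))), f(f(c, q(s(pair(a, c)))), c))   [R2 at 1.2.2.2.2]
3. f(pair(a, pair(s(c), f(pair(a, c), f(s(c), c)))), f(f(c, q(s(pair(a, c)))), c))  →  f(pair(a, pair(s(c), f(pair(a, c), s(s(c))))), f(f(c, q(s(pair(a, c)))), c))   [R5 at 1.2.2.2]
4. f(pair(a, pair(s(c), f(pair(a, c), s(s(c))))), f(f(c, q(s(pair(a, c)))), c))  →  f(pair(a, pair(s(c), a)), f(f(c, q(s(pair(a, c)))), c))   [R3 at 1.2.2]
5. f(pair(a, pair(s(c), a)), f(f(c, q(s(pair(a, c)))), c))  →  f(pair(a, pair(s(c), a)), s(f(c, q(s(pair(a, c))))))   [R5 at 2]
6. f(pair(a, pair(s(c), a)), s(f(c, q(s(pair(a, c))))))  →  f(pair(a, pair(s(c), a)), s(f(c, c)))   [R2 at 2.1.2]
7. f(pair(a, pair(s(c), a)), s(f(c, c)))  →  f(pair(a, pair(s(c), a)), s(s(c)))   [R5 at 2.1]
8. f(pair(a, pair(s(c), a)), s(s(c)))  →  a   [R3 at ε]

a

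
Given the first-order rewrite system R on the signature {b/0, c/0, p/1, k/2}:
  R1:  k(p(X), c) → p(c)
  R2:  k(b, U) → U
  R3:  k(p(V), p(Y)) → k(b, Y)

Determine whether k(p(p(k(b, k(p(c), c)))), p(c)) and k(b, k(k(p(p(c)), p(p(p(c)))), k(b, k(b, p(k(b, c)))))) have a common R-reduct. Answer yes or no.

yes — NF(t₁) = c, NF(t₂) = c

Reduce t₁ = k(p(p(k(b, k(p(c), c)))), p(c)):
1. k(p(p(k(b, k(p(c), c)))), p(c))  →  k(b, c)   [R3 at ε]
2. k(b, c)  →  c   [R2 at ε]

Reduce t₂ = k(b, k(k(p(p(c)), p(p(p(c)))), k(b, k(b, p(k(b, c)))))):
1. k(b, k(k(p(p(c)), p(p(p(c)))), k(b, k(b, p(k(b, c))))))  →  k(k(p(p(c)), p(p(p(c)))), k(b, k(b, p(k(b, c)))))   [R2 at ε]
2. k(k(p(p(c)), p(p(p(c)))), k(b, k(b, p(k(b, c)))))  →  k(k(b, p(p(c))), k(b, k(b, p(k(b, c)))))   [R3 at 1]
3. k(k(b, p(p(c))), k(b, k(b, p(k(b, c)))))  →  k(p(p(c)), k(b, k(b, p(k(b, c)))))   [R2 at 1]
4. k(p(p(c)), k(b, k(b, p(k(b, c)))))  →  k(p(p(c)), k(b, p(k(b, c))))   [R2 at 2]
5. k(p(p(c)), k(b, p(k(b, c))))  →  k(p(p(c)), p(k(b, c)))   [R2 at 2]
6. k(p(p(c)), p(k(b, c)))  →  k(b, k(b, c))   [R3 at ε]
7. k(b, k(b, c))  →  k(b, c)   [R2 at ε]
8. k(b, c)  →  c   [R2 at ε]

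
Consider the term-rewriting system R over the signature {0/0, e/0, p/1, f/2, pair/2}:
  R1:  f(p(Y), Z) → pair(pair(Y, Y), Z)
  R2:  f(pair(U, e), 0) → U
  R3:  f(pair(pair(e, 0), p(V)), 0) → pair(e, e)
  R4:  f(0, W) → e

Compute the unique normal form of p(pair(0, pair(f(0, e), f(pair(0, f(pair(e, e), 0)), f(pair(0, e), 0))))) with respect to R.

1. p(pair(0, pair(f(0, e), f(pair(0, f(pair(e, e), 0)), f(pair(0, e), 0)))))  →  p(pair(0, pair(e, f(pair(0, f(pair(e, e), 0)), f(pair(0, e), 0)))))   [R4 at 1.2.1]
2. p(pair(0, pair(e, f(pair(0, f(pair(e, e), 0)), f(pair(0, e), 0)))))  →  p(pair(0, pair(e, f(pair(0, e), f(pair(0, e), 0)))))   [R2 at 1.2.2.1.2]
3. p(pair(0, pair(e, f(pair(0, e), f(pair(0, e), 0)))))  →  p(pair(0, pair(e, f(pair(0, e), 0))))   [R2 at 1.2.2.2]
4. p(pair(0, pair(e, f(pair(0, e), 0))))  →  p(pair(0, pair(e, 0)))   [R2 at 1.2.2]

p(pair(0, pair(e, 0)))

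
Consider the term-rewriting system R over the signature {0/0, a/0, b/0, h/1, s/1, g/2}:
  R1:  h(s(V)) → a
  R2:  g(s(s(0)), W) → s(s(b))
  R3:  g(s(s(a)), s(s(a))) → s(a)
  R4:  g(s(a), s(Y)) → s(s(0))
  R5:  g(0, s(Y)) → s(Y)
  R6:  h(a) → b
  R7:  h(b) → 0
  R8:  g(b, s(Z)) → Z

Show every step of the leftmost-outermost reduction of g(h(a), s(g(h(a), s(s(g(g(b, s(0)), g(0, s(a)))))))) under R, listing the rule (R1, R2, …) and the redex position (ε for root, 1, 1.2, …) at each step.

s(s(a))

1. g(h(a), s(g(h(a), s(s(g(g(b, s(0)), g(0, s(a))))))))  →  g(b, s(g(h(a), s(s(g(g(b, s(0)), g(0, s(a))))))))   [R6 at 1]
2. g(b, s(g(h(a), s(s(g(g(b, s(0)), g(0, s(a))))))))  →  g(h(a), s(s(g(g(b, s(0)), g(0, s(a))))))   [R8 at ε]
3. g(h(a), s(s(g(g(b, s(0)), g(0, s(a))))))  →  g(b, s(s(g(g(b, s(0)), g(0, s(a))))))   [R6 at 1]
4. g(b, s(s(g(g(b, s(0)), g(0, s(a))))))  →  s(g(g(b, s(0)), g(0, s(a))))   [R8 at ε]
5. s(g(g(b, s(0)), g(0, s(a))))  →  s(g(0, g(0, s(a))))   [R8 at 1.1]
6. s(g(0, g(0, s(a))))  →  s(g(0, s(a)))   [R5 at 1.2]
7. s(g(0, s(a)))  →  s(s(a))   [R5 at 1]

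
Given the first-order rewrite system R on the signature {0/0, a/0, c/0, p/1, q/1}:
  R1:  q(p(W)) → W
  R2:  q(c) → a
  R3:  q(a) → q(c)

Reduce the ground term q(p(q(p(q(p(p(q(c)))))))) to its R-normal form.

p(a)

1. q(p(q(p(q(p(p(q(c))))))))  →  q(p(q(p(p(q(c))))))   [R1 at ε]
2. q(p(q(p(p(q(c))))))  →  q(p(p(q(c))))   [R1 at ε]
3. q(p(p(q(c))))  →  p(q(c))   [R1 at ε]
4. p(q(c))  →  p(a)   [R2 at 1]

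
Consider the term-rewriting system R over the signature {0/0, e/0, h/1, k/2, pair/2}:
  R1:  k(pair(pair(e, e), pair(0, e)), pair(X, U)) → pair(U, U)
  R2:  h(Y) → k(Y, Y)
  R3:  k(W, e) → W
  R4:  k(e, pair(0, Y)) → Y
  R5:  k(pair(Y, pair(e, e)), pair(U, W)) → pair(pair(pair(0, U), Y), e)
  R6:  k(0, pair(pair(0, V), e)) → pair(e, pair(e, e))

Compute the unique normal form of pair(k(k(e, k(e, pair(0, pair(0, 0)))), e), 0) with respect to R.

pair(0, 0)

1. pair(k(k(e, k(e, pair(0, pair(0, 0)))), e), 0)  →  pair(k(e, k(e, pair(0, pair(0, 0)))), 0)   [R3 at 1]
2. pair(k(e, k(e, pair(0, pair(0, 0)))), 0)  →  pair(k(e, pair(0, 0)), 0)   [R4 at 1.2]
3. pair(k(e, pair(0, 0)), 0)  →  pair(0, 0)   [R4 at 1]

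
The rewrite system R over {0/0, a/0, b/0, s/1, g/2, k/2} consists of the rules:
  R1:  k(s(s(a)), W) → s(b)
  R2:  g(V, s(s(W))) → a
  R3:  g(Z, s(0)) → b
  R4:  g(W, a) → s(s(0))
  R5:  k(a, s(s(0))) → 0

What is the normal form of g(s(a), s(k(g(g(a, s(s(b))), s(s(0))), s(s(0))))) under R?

1. g(s(a), s(k(g(g(a, s(s(b))), s(s(0))), s(s(0)))))  →  g(s(a), s(k(a, s(s(0)))))   [R2 at 2.1.1]
2. g(s(a), s(k(a, s(s(0)))))  →  g(s(a), s(0))   [R5 at 2.1]
3. g(s(a), s(0))  →  b   [R3 at ε]

b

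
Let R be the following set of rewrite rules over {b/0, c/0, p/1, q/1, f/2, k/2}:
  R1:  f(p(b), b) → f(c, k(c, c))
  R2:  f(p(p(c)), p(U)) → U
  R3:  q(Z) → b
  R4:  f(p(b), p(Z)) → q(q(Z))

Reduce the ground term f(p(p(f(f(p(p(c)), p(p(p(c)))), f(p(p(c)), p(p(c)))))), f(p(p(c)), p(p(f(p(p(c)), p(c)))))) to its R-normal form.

1. f(p(p(f(f(p(p(c)), p(p(p(c)))), f(p(p(c)), p(p(c)))))), f(p(p(c)), p(p(f(p(p(c)), p(c))))))  →  f(p(p(f(p(p(c)), f(p(p(c)), p(p(c)))))), f(p(p(c)), p(p(f(p(p(c)), p(c))))))   [R2 at 1.1.1.1]
2. f(p(p(f(p(p(c)), f(p(p(c)), p(p(c)))))), f(p(p(c)), p(p(f(p(p(c)), p(c))))))  →  f(p(p(f(p(p(c)), p(c)))), f(p(p(c)), p(p(f(p(p(c)), p(c))))))   [R2 at 1.1.1.2]
3. f(p(p(f(p(p(c)), p(c)))), f(p(p(c)), p(p(f(p(p(c)), p(c))))))  →  f(p(p(c)), f(p(p(c)), p(p(f(p(p(c)), p(c))))))   [R2 at 1.1.1]
4. f(p(p(c)), f(p(p(c)), p(p(f(p(p(c)), p(c))))))  →  f(p(p(c)), p(f(p(p(c)), p(c))))   [R2 at 2]
5. f(p(p(c)), p(f(p(p(c)), p(c))))  →  f(p(p(c)), p(c))   [R2 at ε]
6. f(p(p(c)), p(c))  →  c   [R2 at ε]

c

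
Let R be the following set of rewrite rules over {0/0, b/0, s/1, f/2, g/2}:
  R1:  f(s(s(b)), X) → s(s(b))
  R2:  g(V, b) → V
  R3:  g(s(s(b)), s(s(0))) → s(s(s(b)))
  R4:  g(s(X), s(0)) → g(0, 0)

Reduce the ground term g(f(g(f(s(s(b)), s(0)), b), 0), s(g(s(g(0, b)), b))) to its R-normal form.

s(s(s(b)))

1. g(f(g(f(s(s(b)), s(0)), b), 0), s(g(s(g(0, b)), b)))  →  g(f(f(s(s(b)), s(0)), 0), s(g(s(g(0, b)), b)))   [R2 at 1.1]
2. g(f(f(s(s(b)), s(0)), 0), s(g(s(g(0, b)), b)))  →  g(f(s(s(b)), 0), s(g(s(g(0, b)), b)))   [R1 at 1.1]
3. g(f(s(s(b)), 0), s(g(s(g(0, b)), b)))  →  g(s(s(b)), s(g(s(g(0, b)), b)))   [R1 at 1]
4. g(s(s(b)), s(g(s(g(0, b)), b)))  →  g(s(s(b)), s(s(g(0, b))))   [R2 at 2.1]
5. g(s(s(b)), s(s(g(0, b))))  →  g(s(s(b)), s(s(0)))   [R2 at 2.1.1]
6. g(s(s(b)), s(s(0)))  →  s(s(s(b)))   [R3 at ε]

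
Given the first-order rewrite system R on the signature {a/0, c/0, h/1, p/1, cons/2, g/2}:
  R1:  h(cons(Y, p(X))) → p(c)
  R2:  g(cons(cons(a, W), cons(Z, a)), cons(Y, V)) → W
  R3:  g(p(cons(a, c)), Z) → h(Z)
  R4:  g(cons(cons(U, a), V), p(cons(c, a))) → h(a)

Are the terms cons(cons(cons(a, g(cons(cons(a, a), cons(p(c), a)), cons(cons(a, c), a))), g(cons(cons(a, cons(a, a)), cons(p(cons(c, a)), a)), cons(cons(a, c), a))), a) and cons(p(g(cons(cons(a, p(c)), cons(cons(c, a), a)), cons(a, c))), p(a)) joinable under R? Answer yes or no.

Reduce t₁ = cons(cons(cons(a, g(cons(cons(a, a), cons(p(c), a)), cons(cons(a, c), a))), g(cons(cons(a, cons(a, a)), cons(p(cons(c, a)), a)), cons(cons(a, c), a))), a):
1. cons(cons(cons(a, g(cons(cons(a, a), cons(p(c), a)), cons(cons(a, c), a))), g(cons(cons(a, cons(a, a)), cons(p(cons(c, a)), a)), cons(cons(a, c), a))), a)  →  cons(cons(cons(a, a), g(cons(cons(a, cons(a, a)), cons(p(cons(c, a)), a)), cons(cons(a, c), a))), a)   [R2 at 1.1.2]
2. cons(cons(cons(a, a), g(cons(cons(a, cons(a, a)), cons(p(cons(c, a)), a)), cons(cons(a, c), a))), a)  →  cons(cons(cons(a, a), cons(a, a)), a)   [R2 at 1.2]

Reduce t₂ = cons(p(g(cons(cons(a, p(c)), cons(cons(c, a), a)), cons(a, c))), p(a)):
1. cons(p(g(cons(cons(a, p(c)), cons(cons(c, a), a)), cons(a, c))), p(a))  →  cons(p(p(c)), p(a))   [R2 at 1.1]

no — NF(t₁) = cons(cons(cons(a, a), cons(a, a)), a), NF(t₂) = cons(p(p(c)), p(a))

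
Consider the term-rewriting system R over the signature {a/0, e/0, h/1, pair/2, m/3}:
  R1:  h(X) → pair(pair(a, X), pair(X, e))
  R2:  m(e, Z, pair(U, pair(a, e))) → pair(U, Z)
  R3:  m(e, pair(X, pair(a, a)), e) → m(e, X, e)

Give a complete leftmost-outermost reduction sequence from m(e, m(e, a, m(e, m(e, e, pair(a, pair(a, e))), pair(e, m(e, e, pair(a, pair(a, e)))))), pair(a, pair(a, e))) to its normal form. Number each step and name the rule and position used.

pair(a, pair(e, a))

1. m(e, m(e, a, m(e, m(e, e, pair(a, pair(a, e))), pair(e, m(e, e, pair(a, pair(a, e)))))), pair(a, pair(a, e)))  →  pair(a, m(e, a, m(e, m(e, e, pair(a, pair(a, e))), pair(e, m(e, e, pair(a, pair(a, e)))))))   [R2 at ε]
2. pair(a, m(e, a, m(e, m(e, e, pair(a, pair(a, e))), pair(e, m(e, e, pair(a, pair(a, e)))))))  →  pair(a, m(e, a, m(e, pair(a, e), pair(e, m(e, e, pair(a, pair(a, e)))))))   [R2 at 2.3.2]
3. pair(a, m(e, a, m(e, pair(a, e), pair(e, m(e, e, pair(a, pair(a, e)))))))  →  pair(a, m(e, a, m(e, pair(a, e), pair(e, pair(a, e)))))   [R2 at 2.3.3.2]
4. pair(a, m(e, a, m(e, pair(a, e), pair(e, pair(a, e)))))  →  pair(a, m(e, a, pair(e, pair(a, e))))   [R2 at 2.3]
5. pair(a, m(e, a, pair(e, pair(a, e))))  →  pair(a, pair(e, a))   [R2 at 2]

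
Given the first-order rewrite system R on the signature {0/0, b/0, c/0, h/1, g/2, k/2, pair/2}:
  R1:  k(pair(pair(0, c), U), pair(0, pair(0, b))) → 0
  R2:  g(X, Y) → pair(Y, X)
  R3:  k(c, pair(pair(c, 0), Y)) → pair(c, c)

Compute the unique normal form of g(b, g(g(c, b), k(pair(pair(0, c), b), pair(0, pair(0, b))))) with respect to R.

pair(pair(0, pair(b, c)), b)

1. g(b, g(g(c, b), k(pair(pair(0, c), b), pair(0, pair(0, b)))))  →  pair(g(g(c, b), k(pair(pair(0, c), b), pair(0, pair(0, b)))), b)   [R2 at ε]
2. pair(g(g(c, b), k(pair(pair(0, c), b), pair(0, pair(0, b)))), b)  →  pair(pair(k(pair(pair(0, c), b), pair(0, pair(0, b))), g(c, b)), b)   [R2 at 1]
3. pair(pair(k(pair(pair(0, c), b), pair(0, pair(0, b))), g(c, b)), b)  →  pair(pair(0, g(c, b)), b)   [R1 at 1.1]
4. pair(pair(0, g(c, b)), b)  →  pair(pair(0, pair(b, c)), b)   [R2 at 1.2]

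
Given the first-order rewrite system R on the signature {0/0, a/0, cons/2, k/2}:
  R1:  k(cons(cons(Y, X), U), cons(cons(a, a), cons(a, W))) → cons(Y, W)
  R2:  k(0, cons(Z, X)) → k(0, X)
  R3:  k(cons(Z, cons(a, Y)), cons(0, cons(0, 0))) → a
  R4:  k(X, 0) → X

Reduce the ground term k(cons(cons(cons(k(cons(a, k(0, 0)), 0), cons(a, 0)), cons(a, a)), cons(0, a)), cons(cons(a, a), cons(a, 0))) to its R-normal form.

1. k(cons(cons(cons(k(cons(a, k(0, 0)), 0), cons(a, 0)), cons(a, a)), cons(0, a)), cons(cons(a, a), cons(a, 0)))  →  cons(cons(k(cons(a, k(0, 0)), 0), cons(a, 0)), 0)   [R1 at ε]
2. cons(cons(k(cons(a, k(0, 0)), 0), cons(a, 0)), 0)  →  cons(cons(cons(a, k(0, 0)), cons(a, 0)), 0)   [R4 at 1.1]
3. cons(cons(cons(a, k(0, 0)), cons(a, 0)), 0)  →  cons(cons(cons(a, 0), cons(a, 0)), 0)   [R4 at 1.1.2]

cons(cons(cons(a, 0), cons(a, 0)), 0)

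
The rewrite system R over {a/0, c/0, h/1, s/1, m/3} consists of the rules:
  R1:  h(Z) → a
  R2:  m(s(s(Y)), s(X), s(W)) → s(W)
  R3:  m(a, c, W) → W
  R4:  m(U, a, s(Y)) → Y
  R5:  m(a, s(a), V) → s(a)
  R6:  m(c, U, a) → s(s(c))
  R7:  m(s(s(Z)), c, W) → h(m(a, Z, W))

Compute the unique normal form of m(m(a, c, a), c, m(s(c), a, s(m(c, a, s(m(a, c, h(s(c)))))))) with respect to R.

a

1. m(m(a, c, a), c, m(s(c), a, s(m(c, a, s(m(a, c, h(s(c))))))))  →  m(a, c, m(s(c), a, s(m(c, a, s(m(a, c, h(s(c))))))))   [R3 at 1]
2. m(a, c, m(s(c), a, s(m(c, a, s(m(a, c, h(s(c))))))))  →  m(s(c), a, s(m(c, a, s(m(a, c, h(s(c)))))))   [R3 at ε]
3. m(s(c), a, s(m(c, a, s(m(a, c, h(s(c)))))))  →  m(c, a, s(m(a, c, h(s(c)))))   [R4 at ε]
4. m(c, a, s(m(a, c, h(s(c)))))  →  m(a, c, h(s(c)))   [R4 at ε]
5. m(a, c, h(s(c)))  →  h(s(c))   [R3 at ε]
6. h(s(c))  →  a   [R1 at ε]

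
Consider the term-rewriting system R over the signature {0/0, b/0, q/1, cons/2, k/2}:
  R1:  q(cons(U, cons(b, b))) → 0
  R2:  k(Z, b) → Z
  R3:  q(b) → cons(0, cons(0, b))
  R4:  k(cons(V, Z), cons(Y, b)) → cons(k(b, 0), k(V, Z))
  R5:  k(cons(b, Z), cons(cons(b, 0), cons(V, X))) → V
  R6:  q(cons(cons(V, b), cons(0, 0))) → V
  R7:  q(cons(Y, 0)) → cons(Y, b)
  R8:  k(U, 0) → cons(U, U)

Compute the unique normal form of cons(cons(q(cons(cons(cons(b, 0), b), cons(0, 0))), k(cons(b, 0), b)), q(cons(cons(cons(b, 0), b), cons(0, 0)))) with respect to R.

1. cons(cons(q(cons(cons(cons(b, 0), b), cons(0, 0))), k(cons(b, 0), b)), q(cons(cons(cons(b, 0), b), cons(0, 0))))  →  cons(cons(cons(b, 0), k(cons(b, 0), b)), q(cons(cons(cons(b, 0), b), cons(0, 0))))   [R6 at 1.1]
2. cons(cons(cons(b, 0), k(cons(b, 0), b)), q(cons(cons(cons(b, 0), b), cons(0, 0))))  →  cons(cons(cons(b, 0), cons(b, 0)), q(cons(cons(cons(b, 0), b), cons(0, 0))))   [R2 at 1.2]
3. cons(cons(cons(b, 0), cons(b, 0)), q(cons(cons(cons(b, 0), b), cons(0, 0))))  →  cons(cons(cons(b, 0), cons(b, 0)), cons(b, 0))   [R6 at 2]

cons(cons(cons(b, 0), cons(b, 0)), cons(b, 0))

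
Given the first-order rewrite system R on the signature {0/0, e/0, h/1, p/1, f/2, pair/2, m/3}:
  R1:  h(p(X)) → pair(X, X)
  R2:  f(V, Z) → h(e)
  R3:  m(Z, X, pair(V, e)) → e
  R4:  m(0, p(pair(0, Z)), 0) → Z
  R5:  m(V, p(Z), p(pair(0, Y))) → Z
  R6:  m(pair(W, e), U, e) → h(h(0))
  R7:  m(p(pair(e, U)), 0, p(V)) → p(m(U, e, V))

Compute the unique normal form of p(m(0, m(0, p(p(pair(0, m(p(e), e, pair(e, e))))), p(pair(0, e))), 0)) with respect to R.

p(e)

1. p(m(0, m(0, p(p(pair(0, m(p(e), e, pair(e, e))))), p(pair(0, e))), 0))  →  p(m(0, p(pair(0, m(p(e), e, pair(e, e)))), 0))   [R5 at 1.2]
2. p(m(0, p(pair(0, m(p(e), e, pair(e, e)))), 0))  →  p(m(p(e), e, pair(e, e)))   [R4 at 1]
3. p(m(p(e), e, pair(e, e)))  →  p(e)   [R3 at 1]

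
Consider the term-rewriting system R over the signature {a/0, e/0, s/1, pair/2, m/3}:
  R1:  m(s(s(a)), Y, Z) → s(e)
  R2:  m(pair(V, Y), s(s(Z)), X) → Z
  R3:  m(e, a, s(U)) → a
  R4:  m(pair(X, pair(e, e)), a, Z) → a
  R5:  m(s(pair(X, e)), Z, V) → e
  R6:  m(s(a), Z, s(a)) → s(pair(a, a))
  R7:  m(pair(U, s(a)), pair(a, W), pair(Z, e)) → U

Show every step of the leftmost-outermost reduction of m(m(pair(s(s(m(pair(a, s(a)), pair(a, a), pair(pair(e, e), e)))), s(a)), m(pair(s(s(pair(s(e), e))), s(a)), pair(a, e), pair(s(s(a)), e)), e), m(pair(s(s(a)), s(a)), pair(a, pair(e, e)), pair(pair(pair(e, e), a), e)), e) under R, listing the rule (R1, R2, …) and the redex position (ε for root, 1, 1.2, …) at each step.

1. m(m(pair(s(s(m(pair(a, s(a)), pair(a, a), pair(pair(e, e), e)))), s(a)), m(pair(s(s(pair(s(e), e))), s(a)), pair(a, e), pair(s(s(a)), e)), e), m(pair(s(s(a)), s(a)), pair(a, pair(e, e)), pair(pair(pair(e, e), a), e)), e)  →  m(m(pair(s(s(a)), s(a)), m(pair(s(s(pair(s(e), e))), s(a)), pair(a, e), pair(s(s(a)), e)), e), m(pair(s(s(a)), s(a)), pair(a, pair(e, e)), pair(pair(pair(e, e), a), e)), e)   [R7 at 1.1.1.1.1]
2. m(m(pair(s(s(a)), s(a)), m(pair(s(s(pair(s(e), e))), s(a)), pair(a, e), pair(s(s(a)), e)), e), m(pair(s(s(a)), s(a)), pair(a, pair(e, e)), pair(pair(pair(e, e), a), e)), e)  →  m(m(pair(s(s(a)), s(a)), s(s(pair(s(e), e))), e), m(pair(s(s(a)), s(a)), pair(a, pair(e, e)), pair(pair(pair(e, e), a), e)), e)   [R7 at 1.2]
3. m(m(pair(s(s(a)), s(a)), s(s(pair(s(e), e))), e), m(pair(s(s(a)), s(a)), pair(a, pair(e, e)), pair(pair(pair(e, e), a), e)), e)  →  m(pair(s(e), e), m(pair(s(s(a)), s(a)), pair(a, pair(e, e)), pair(pair(pair(e, e), a), e)), e)   [R2 at 1]
4. m(pair(s(e), e), m(pair(s(s(a)), s(a)), pair(a, pair(e, e)), pair(pair(pair(e, e), a), e)), e)  →  m(pair(s(e), e), s(s(a)), e)   [R7 at 2]
5. m(pair(s(e), e), s(s(a)), e)  →  a   [R2 at ε]

a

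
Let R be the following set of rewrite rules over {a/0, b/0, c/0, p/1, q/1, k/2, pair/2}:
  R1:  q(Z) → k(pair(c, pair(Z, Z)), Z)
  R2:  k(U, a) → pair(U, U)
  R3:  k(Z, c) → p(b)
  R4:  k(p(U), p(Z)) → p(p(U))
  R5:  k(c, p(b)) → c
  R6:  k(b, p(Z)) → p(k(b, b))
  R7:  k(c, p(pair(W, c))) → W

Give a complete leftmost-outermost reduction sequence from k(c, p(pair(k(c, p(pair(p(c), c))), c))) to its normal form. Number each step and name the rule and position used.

p(c)

1. k(c, p(pair(k(c, p(pair(p(c), c))), c)))  →  k(c, p(pair(p(c), c)))   [R7 at ε]
2. k(c, p(pair(p(c), c)))  →  p(c)   [R7 at ε]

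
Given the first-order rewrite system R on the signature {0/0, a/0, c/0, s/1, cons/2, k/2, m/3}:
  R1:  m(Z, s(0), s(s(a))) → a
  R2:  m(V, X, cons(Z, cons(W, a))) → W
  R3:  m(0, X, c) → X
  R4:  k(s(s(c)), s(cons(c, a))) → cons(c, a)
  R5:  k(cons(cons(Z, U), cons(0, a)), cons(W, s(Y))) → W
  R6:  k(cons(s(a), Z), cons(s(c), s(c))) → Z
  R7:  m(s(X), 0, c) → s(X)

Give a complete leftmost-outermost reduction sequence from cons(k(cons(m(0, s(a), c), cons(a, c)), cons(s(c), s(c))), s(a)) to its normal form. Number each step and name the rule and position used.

cons(cons(a, c), s(a))

1. cons(k(cons(m(0, s(a), c), cons(a, c)), cons(s(c), s(c))), s(a))  →  cons(k(cons(s(a), cons(a, c)), cons(s(c), s(c))), s(a))   [R3 at 1.1.1]
2. cons(k(cons(s(a), cons(a, c)), cons(s(c), s(c))), s(a))  →  cons(cons(a, c), s(a))   [R6 at 1]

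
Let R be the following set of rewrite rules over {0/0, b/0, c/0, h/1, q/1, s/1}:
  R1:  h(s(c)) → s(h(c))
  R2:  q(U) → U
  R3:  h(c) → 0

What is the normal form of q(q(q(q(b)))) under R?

1. q(q(q(q(b))))  →  q(q(q(b)))   [R2 at ε]
2. q(q(q(b)))  →  q(q(b))   [R2 at ε]
3. q(q(b))  →  q(b)   [R2 at ε]
4. q(b)  →  b   [R2 at ε]

b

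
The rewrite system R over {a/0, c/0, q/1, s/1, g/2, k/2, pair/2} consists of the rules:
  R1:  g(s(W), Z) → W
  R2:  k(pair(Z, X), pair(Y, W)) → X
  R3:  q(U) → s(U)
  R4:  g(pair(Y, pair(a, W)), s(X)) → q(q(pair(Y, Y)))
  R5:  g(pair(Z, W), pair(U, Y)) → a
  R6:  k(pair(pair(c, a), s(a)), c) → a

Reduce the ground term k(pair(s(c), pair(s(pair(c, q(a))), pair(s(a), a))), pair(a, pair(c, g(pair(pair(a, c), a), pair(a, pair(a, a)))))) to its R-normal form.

1. k(pair(s(c), pair(s(pair(c, q(a))), pair(s(a), a))), pair(a, pair(c, g(pair(pair(a, c), a), pair(a, pair(a, a))))))  →  pair(s(pair(c, q(a))), pair(s(a), a))   [R2 at ε]
2. pair(s(pair(c, q(a))), pair(s(a), a))  →  pair(s(pair(c, s(a))), pair(s(a), a))   [R3 at 1.1.2]

pair(s(pair(c, s(a))), pair(s(a), a))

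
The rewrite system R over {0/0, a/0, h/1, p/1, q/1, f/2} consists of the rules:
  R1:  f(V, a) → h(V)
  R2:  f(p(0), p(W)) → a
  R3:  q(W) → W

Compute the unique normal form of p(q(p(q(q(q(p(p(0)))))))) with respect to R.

p(p(p(p(0))))

1. p(q(p(q(q(q(p(p(0))))))))  →  p(p(q(q(q(p(p(0)))))))   [R3 at 1]
2. p(p(q(q(q(p(p(0)))))))  →  p(p(q(q(p(p(0))))))   [R3 at 1.1]
3. p(p(q(q(p(p(0))))))  →  p(p(q(p(p(0)))))   [R3 at 1.1]
4. p(p(q(p(p(0)))))  →  p(p(p(p(0))))   [R3 at 1.1]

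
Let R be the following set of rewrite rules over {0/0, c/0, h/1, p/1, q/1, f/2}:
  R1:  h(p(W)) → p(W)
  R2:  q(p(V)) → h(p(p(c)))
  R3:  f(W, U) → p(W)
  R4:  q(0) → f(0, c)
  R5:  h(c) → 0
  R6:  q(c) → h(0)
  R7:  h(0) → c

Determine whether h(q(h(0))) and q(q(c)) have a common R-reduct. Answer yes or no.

Reduce t₁ = h(q(h(0))):
1. h(q(h(0)))  →  h(q(c))   [R7 at 1.1]
2. h(q(c))  →  h(h(0))   [R6 at 1]
3. h(h(0))  →  h(c)   [R7 at 1]
4. h(c)  →  0   [R5 at ε]

Reduce t₂ = q(q(c)):
1. q(q(c))  →  q(h(0))   [R6 at 1]
2. q(h(0))  →  q(c)   [R7 at 1]
3. q(c)  →  h(0)   [R6 at ε]
4. h(0)  →  c   [R7 at ε]

no — NF(t₁) = 0, NF(t₂) = c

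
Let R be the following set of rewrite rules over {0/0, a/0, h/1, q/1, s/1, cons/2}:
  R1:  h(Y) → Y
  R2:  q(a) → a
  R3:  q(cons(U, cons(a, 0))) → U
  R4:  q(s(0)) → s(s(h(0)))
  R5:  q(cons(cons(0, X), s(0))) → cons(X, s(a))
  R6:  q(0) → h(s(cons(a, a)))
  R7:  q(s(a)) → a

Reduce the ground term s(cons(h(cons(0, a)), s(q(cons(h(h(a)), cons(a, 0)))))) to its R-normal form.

s(cons(cons(0, a), s(a)))

1. s(cons(h(cons(0, a)), s(q(cons(h(h(a)), cons(a, 0))))))  →  s(cons(cons(0, a), s(q(cons(h(h(a)), cons(a, 0))))))   [R1 at 1.1]
2. s(cons(cons(0, a), s(q(cons(h(h(a)), cons(a, 0))))))  →  s(cons(cons(0, a), s(h(h(a)))))   [R3 at 1.2.1]
3. s(cons(cons(0, a), s(h(h(a)))))  →  s(cons(cons(0, a), s(h(a))))   [R1 at 1.2.1]
4. s(cons(cons(0, a), s(h(a))))  →  s(cons(cons(0, a), s(a)))   [R1 at 1.2.1]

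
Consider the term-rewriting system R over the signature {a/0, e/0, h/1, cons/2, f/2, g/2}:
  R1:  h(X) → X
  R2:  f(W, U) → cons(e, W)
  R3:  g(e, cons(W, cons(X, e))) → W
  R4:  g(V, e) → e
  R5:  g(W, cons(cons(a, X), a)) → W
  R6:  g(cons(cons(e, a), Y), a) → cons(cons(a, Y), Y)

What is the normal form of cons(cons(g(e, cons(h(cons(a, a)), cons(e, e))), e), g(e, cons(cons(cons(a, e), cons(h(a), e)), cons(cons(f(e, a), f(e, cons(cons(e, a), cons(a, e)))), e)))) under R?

cons(cons(cons(a, a), e), cons(cons(a, e), cons(a, e)))

1. cons(cons(g(e, cons(h(cons(a, a)), cons(e, e))), e), g(e, cons(cons(cons(a, e), cons(h(a), e)), cons(cons(f(e, a), f(e, cons(cons(e, a), cons(a, e)))), e))))  →  cons(cons(h(cons(a, a)), e), g(e, cons(cons(cons(a, e), cons(h(a), e)), cons(cons(f(e, a), f(e, cons(cons(e, a), cons(a, e)))), e))))   [R3 at 1.1]
2. cons(cons(h(cons(a, a)), e), g(e, cons(cons(cons(a, e), cons(h(a), e)), cons(cons(f(e, a), f(e, cons(cons(e, a), cons(a, e)))), e))))  →  cons(cons(cons(a, a), e), g(e, cons(cons(cons(a, e), cons(h(a), e)), cons(cons(f(e, a), f(e, cons(cons(e, a), cons(a, e)))), e))))   [R1 at 1.1]
3. cons(cons(cons(a, a), e), g(e, cons(cons(cons(a, e), cons(h(a), e)), cons(cons(f(e, a), f(e, cons(cons(e, a), cons(a, e)))), e))))  →  cons(cons(cons(a, a), e), cons(cons(a, e), cons(h(a), e)))   [R3 at 2]
4. cons(cons(cons(a, a), e), cons(cons(a, e), cons(h(a), e)))  →  cons(cons(cons(a, a), e), cons(cons(a, e), cons(a, e)))   [R1 at 2.2.1]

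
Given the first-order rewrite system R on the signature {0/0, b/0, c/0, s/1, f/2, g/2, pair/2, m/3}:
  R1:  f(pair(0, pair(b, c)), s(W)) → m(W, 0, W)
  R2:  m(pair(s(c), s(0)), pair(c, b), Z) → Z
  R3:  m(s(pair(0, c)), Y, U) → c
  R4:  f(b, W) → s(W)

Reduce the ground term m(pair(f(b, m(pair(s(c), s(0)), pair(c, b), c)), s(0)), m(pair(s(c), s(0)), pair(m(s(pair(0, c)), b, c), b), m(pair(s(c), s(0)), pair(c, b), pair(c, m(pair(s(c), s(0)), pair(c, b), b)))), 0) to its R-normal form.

1. m(pair(f(b, m(pair(s(c), s(0)), pair(c, b), c)), s(0)), m(pair(s(c), s(0)), pair(m(s(pair(0, c)), b, c), b), m(pair(s(c), s(0)), pair(c, b), pair(c, m(pair(s(c), s(0)), pair(c, b), b)))), 0)  →  m(pair(s(m(pair(s(c), s(0)), pair(c, b), c)), s(0)), m(pair(s(c), s(0)), pair(m(s(pair(0, c)), b, c), b), m(pair(s(c), s(0)), pair(c, b), pair(c, m(pair(s(c), s(0)), pair(c, b), b)))), 0)   [R4 at 1.1]
2. m(pair(s(m(pair(s(c), s(0)), pair(c, b), c)), s(0)), m(pair(s(c), s(0)), pair(m(s(pair(0, c)), b, c), b), m(pair(s(c), s(0)), pair(c, b), pair(c, m(pair(s(c), s(0)), pair(c, b), b)))), 0)  →  m(pair(s(c), s(0)), m(pair(s(c), s(0)), pair(m(s(pair(0, c)), b, c), b), m(pair(s(c), s(0)), pair(c, b), pair(c, m(pair(s(c), s(0)), pair(c, b), b)))), 0)   [R2 at 1.1.1]
3. m(pair(s(c), s(0)), m(pair(s(c), s(0)), pair(m(s(pair(0, c)), b, c), b), m(pair(s(c), s(0)), pair(c, b), pair(c, m(pair(s(c), s(0)), pair(c, b), b)))), 0)  →  m(pair(s(c), s(0)), m(pair(s(c), s(0)), pair(c, b), m(pair(s(c), s(0)), pair(c, b), pair(c, m(pair(s(c), s(0)), pair(c, b), b)))), 0)   [R3 at 2.2.1]
4. m(pair(s(c), s(0)), m(pair(s(c), s(0)), pair(c, b), m(pair(s(c), s(0)), pair(c, b), pair(c, m(pair(s(c), s(0)), pair(c, b), b)))), 0)  →  m(pair(s(c), s(0)), m(pair(s(c), s(0)), pair(c, b), pair(c, m(pair(s(c), s(0)), pair(c, b), b))), 0)   [R2 at 2]
5. m(pair(s(c), s(0)), m(pair(s(c), s(0)), pair(c, b), pair(c, m(pair(s(c), s(0)), pair(c, b), b))), 0)  →  m(pair(s(c), s(0)), pair(c, m(pair(s(c), s(0)), pair(c, b), b)), 0)   [R2 at 2]
6. m(pair(s(c), s(0)), pair(c, m(pair(s(c), s(0)), pair(c, b), b)), 0)  →  m(pair(s(c), s(0)), pair(c, b), 0)   [R2 at 2.2]
7. m(pair(s(c), s(0)), pair(c, b), 0)  →  0   [R2 at ε]

0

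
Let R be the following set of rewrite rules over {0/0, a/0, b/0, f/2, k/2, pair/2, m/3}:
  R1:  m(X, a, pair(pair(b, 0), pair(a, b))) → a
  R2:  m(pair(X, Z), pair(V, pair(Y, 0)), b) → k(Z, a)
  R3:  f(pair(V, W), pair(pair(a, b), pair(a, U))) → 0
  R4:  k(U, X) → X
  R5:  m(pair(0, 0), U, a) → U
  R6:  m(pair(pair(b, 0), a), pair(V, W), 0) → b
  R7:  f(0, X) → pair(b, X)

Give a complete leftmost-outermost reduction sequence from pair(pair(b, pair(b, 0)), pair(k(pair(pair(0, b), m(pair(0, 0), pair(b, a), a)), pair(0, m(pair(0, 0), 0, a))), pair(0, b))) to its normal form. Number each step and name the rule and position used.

pair(pair(b, pair(b, 0)), pair(pair(0, 0), pair(0, b)))

1. pair(pair(b, pair(b, 0)), pair(k(pair(pair(0, b), m(pair(0, 0), pair(b, a), a)), pair(0, m(pair(0, 0), 0, a))), pair(0, b)))  →  pair(pair(b, pair(b, 0)), pair(pair(0, m(pair(0, 0), 0, a)), pair(0, b)))   [R4 at 2.1]
2. pair(pair(b, pair(b, 0)), pair(pair(0, m(pair(0, 0), 0, a)), pair(0, b)))  →  pair(pair(b, pair(b, 0)), pair(pair(0, 0), pair(0, b)))   [R5 at 2.1.2]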